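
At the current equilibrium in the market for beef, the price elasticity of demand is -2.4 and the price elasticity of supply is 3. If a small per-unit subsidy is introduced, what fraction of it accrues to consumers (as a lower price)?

Consumer share = 5/9

For a small subsidy around the equilibrium, the benefit split depends on the relative slopes, which at a point are proportional to the elasticities.
Buyer share = εs/(εs + |εd|) = 3/(3 + 2.4) = 5/9; seller share = |εd|/(εs + |εd|) = 4/9.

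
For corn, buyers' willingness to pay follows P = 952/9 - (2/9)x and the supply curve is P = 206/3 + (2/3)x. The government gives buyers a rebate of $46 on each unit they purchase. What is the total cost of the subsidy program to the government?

Government cost = $4301

Pre-subsidy: 952/9 - (2/9)x = 206/3 + (2/3)x gives x* = 41.75 and P* = 96.5.
With the rebate, buyers effectively pay Pb = Ps − 46, where Ps is the price sellers receive.
On the curves, Pb = 952/9 - (2/9)x and Ps = 206/3 + (2/3)x; the wedge Ps − Pb = 46 gives 206/3 + (2/3)x − (952/9 - (2/9)x) = 46, so x' = 93.5.
Then Pb = 952/9 − (2/9)·93.5 = 85 and Ps = 206/3 + (2/3)·93.5 = 131.
Government outlay = subsidy × quantity = 46 × 93.5 = 4301.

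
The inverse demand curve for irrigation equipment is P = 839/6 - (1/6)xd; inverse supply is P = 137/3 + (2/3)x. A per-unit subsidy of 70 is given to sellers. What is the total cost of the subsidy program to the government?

Pre-subsidy: 839/6 - (1/6)x = 137/3 + (2/3)x gives x* = 113 and P* = 121.
With the subsidy, sellers receive Ps = Pb + 70 for each unit, where Pb is the price buyers pay.
On the curves, Pb = 839/6 - (1/6)x and Ps = 137/3 + (2/3)x; the wedge Ps − Pb = 70 gives 137/3 + (2/3)x − (839/6 - (1/6)x) = 70, so x' = 197.
Then Pb = 839/6 − (1/6)·197 = 107 and Ps = 137/3 + (2/3)·197 = 177.
Government outlay = subsidy × quantity = 70 × 197 = 13790.

Government cost = 13790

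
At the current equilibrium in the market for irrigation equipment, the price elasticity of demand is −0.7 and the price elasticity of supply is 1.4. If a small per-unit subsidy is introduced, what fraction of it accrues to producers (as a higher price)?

For a small subsidy around the equilibrium, the benefit split depends on the relative slopes, which at a point are proportional to the elasticities.
Buyer share = εs/(εs + |εd|) = 1.4/(1.4 + 0.7) = 2/3; seller share = |εd|/(εs + |εd|) = 1/3.
So producers capture 1/3 of the subsidy.

Producer share = 1/3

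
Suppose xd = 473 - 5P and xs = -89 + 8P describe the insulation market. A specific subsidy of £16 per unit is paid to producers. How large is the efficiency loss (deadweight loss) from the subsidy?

Deadweight loss = 5120/13

Pre-subsidy: 473 - 5P = -89 + 8P gives P* = 562/13, x* = 3339/13.
With the subsidy, sellers receive Ps = Pb + 16 for each unit, where Pb is the price buyers pay.
Supply in terms of Pb becomes xs = -89 + 8(Pb + 16) = 39 + 8Pb. Setting this equal to demand: 473 - 5Pb = 39 + 8Pb, so Pb = 434/13.
Sellers receive Ps = 434/13 + 16 = 642/13; x' = 473 − 5·(434/13) = 3979/13.
The subsidy expands output by 3979/13 − 3339/13 = 640/13 past the efficient level; on those units the gap between marginal cost and willingness to pay runs from 0 up to 16.
DWL = ½ × 16 × 640/13 = 5120/13.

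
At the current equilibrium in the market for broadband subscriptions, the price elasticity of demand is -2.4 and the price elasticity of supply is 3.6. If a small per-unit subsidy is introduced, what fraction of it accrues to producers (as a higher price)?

For a small subsidy around the equilibrium, the benefit split depends on the relative slopes, which at a point are proportional to the elasticities.
Buyer share = εs/(εs + |εd|) = 3.6/(3.6 + 2.4) = 0.6; seller share = |εd|/(εs + |εd|) = 0.4.
So producers capture 0.4 of the subsidy.

Producer share = 0.4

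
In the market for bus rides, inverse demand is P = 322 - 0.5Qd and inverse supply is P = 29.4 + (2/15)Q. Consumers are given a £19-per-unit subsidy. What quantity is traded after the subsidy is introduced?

Pre-subsidy: 322 - 0.5Q = 29.4 + (2/15)Q gives Q* = 462 and P* = 91.
With the rebate, buyers effectively pay Pb = Ps − 19, where Ps is the price sellers receive.
On the curves, Pb = 322 - 0.5Q and Ps = 29.4 + (2/15)Q; the wedge Ps − Pb = 19 gives 29.4 + (2/15)Q − (322 - 0.5Q) = 19, so Q' = 492.
Then Pb = 322 − 0.5·492 = 76 and Ps = 29.4 + (2/15)·492 = 95.

Q' = 492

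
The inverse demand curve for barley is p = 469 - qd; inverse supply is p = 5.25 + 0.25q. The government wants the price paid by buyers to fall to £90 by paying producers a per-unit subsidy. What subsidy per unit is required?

Required subsidy s = £10 per unit

At a buyer price of 90, quantity demanded is 469 − 1·90 = 379.
Sellers supply 379 only when they receive ps = 5.25 + 0.25·379 = 100.
s = ps − pb = 100 − 90 = 10.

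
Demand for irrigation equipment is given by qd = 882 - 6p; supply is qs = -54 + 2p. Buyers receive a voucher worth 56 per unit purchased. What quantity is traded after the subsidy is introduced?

Pre-subsidy: 882 - 6p = -54 + 2p gives p* = 117, q* = 180.
With the rebate, buyers effectively pay pb = ps − 56, where ps is the price sellers receive.
Demand in terms of ps becomes qd = 882 − 6(ps − 56) = 1218 - 6ps. Setting this equal to supply: 1218 - 6ps = -54 + 2ps, so ps = 159.
Buyers pay pb = 159 − 56 = 103; q' = -54 + 2·159 = 264.

q' = 264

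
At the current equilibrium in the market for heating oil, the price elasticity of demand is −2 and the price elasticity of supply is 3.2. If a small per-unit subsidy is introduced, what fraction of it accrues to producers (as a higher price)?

For a small subsidy around the equilibrium, the benefit split depends on the relative slopes, which at a point are proportional to the elasticities.
Buyer share = εs/(εs + |εd|) = 3.2/(3.2 + 2) = 8/13; seller share = |εd|/(εs + |εd|) = 5/13.
So producers capture 5/13 of the subsidy.

Producer share = 5/13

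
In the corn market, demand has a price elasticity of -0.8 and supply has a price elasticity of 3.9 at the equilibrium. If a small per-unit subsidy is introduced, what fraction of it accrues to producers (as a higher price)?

For a small subsidy around the equilibrium, the benefit split depends on the relative slopes, which at a point are proportional to the elasticities.
Buyer share = εs/(εs + |εd|) = 3.9/(3.9 + 0.8) = 39/47; seller share = |εd|/(εs + |εd|) = 8/47.
So producers capture 8/47 of the subsidy.

Producer share = 8/47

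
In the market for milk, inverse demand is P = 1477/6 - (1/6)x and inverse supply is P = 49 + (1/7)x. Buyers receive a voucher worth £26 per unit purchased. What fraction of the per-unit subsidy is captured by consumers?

Consumer share = 7/13

Pre-subsidy: 1477/6 - (1/6)x = 49 + (1/7)x gives x* = 637 and P* = 140.
With the rebate, buyers effectively pay Pb = Ps − 26, where Ps is the price sellers receive.
On the curves, Pb = 1477/6 - (1/6)x and Ps = 49 + (1/7)x; the wedge Ps − Pb = 26 gives 49 + (1/7)x − (1477/6 - (1/6)x) = 26, so x' = 721.
Then Pb = 1477/6 − (1/6)·721 = 126 and Ps = 49 + (1/7)·721 = 152.
Buyers' price falls by P* − Pb = 140 − 126 = 14; sellers' price rises by Ps − P* = 152 − 140 = 12.
So consumers capture 14/26 = 7/13 of each unit of subsidy.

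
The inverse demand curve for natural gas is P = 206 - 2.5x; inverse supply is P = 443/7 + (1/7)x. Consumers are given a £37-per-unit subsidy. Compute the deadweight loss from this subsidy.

Deadweight loss = £259

Pre-subsidy: 206 - 2.5x = 443/7 + (1/7)x gives x* = 54 and P* = 71.
With the rebate, buyers effectively pay Pb = Ps − 37, where Ps is the price sellers receive.
On the curves, Pb = 206 - 2.5x and Ps = 443/7 + (1/7)x; the wedge Ps − Pb = 37 gives 443/7 + (1/7)x − (206 - 2.5x) = 37, so x' = 68.
Then Pb = 206 − 2.5·68 = 36 and Ps = 443/7 + (1/7)·68 = 73.
The subsidy expands output by 68 − 54 = 14 past the efficient level; on those units the gap between marginal cost and willingness to pay runs from 0 up to 37.
DWL = ½ × 37 × 14 = 259.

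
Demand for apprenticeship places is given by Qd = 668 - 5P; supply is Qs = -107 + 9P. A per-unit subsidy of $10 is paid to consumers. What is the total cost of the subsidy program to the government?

Government cost = 29635/7

Pre-subsidy: 668 - 5P = -107 + 9P gives P* = 775/14, Q* = 5477/14.
With the rebate, buyers effectively pay Pb = Ps − 10, where Ps is the price sellers receive.
Demand in terms of Ps becomes Qd = 668 − 5(Ps − 10) = 718 - 5Ps. Setting this equal to supply: 718 - 5Ps = -107 + 9Ps, so Ps = 825/14.
Buyers pay Pb = 825/14 − 10 = 685/14; Q' = -107 + 9·(825/14) = 5927/14.
Government outlay = subsidy × quantity = 10 × 5927/14 = 29635/7.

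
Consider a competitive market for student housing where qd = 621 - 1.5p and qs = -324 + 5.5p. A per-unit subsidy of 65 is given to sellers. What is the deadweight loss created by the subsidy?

Pre-subsidy: 621 - 1.5p = -324 + 5.5p gives p* = 135, q* = 418.5.
With the subsidy, sellers receive ps = pb + 65 for each unit, where pb is the price buyers pay.
Supply in terms of pb becomes qs = -324 + 5.5(pb + 65) = 33.5 + 5.5pb. Setting this equal to demand: 621 - 1.5pb = 33.5 + 5.5pb, so pb = 1175/14.
Sellers receive ps = 1175/14 + 65 = 2085/14; q' = 621 − 1.5·(1175/14) = 13863/28.
The subsidy expands output by 13863/28 − 418.5 = 2145/28 past the efficient level; on those units the gap between marginal cost and willingness to pay runs from 0 up to 65.
DWL = ½ × 65 × 2145/28 = 139425/56.

Deadweight loss = 139425/56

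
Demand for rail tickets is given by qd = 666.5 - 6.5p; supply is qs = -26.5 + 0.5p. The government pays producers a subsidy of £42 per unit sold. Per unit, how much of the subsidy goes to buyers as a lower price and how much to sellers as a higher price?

Buyers gain £3 per unit; sellers gain £39 per unit

Pre-subsidy: 666.5 - 6.5p = -26.5 + 0.5p gives p* = 99, q* = 23.
With the subsidy, sellers receive ps = pb + 42 for each unit, where pb is the price buyers pay.
Supply in terms of pb becomes qs = -26.5 + 0.5(pb + 42) = -5.5 + 0.5pb. Setting this equal to demand: 666.5 - 6.5pb = -5.5 + 0.5pb, so pb = 96.
Sellers receive ps = 96 + 42 = 138; q' = 666.5 − 6.5·96 = 42.5.
Buyers' price falls by p* − pb = 99 − 96 = 3; sellers' price rises by ps − p* = 138 − 99 = 39.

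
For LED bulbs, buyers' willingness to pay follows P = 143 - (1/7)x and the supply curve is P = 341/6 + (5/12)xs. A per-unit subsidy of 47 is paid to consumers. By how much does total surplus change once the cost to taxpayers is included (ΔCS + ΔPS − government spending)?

Pre-subsidy: 143 - (1/7)x = 341/6 + (5/12)x gives x* = 154 and P* = 121.
With the rebate, buyers effectively pay Pb = Ps − 47, where Ps is the price sellers receive.
On the curves, Pb = 143 - (1/7)x and Ps = 341/6 + (5/12)x; the wedge Ps − Pb = 47 gives 341/6 + (5/12)x − (143 - (1/7)x) = 47, so x' = 238.
Then Pb = 143 − (1/7)·238 = 109 and Ps = 341/6 + (5/12)·238 = 156.
ΔCS = ½(154 + 238)(121 − 109) = 2352; ΔPS = ½(154 + 238)(156 − 121) = 6860.
Government spending = 47 × 238 = 11186.
Net change = 2352 + 6860 − 11186 = -1974. The loss equals the DWL triangle ½·47·84.

Net change in total surplus = -1974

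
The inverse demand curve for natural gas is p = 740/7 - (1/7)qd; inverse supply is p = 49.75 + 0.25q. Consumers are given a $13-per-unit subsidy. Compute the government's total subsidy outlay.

Government cost = 25103/11

Pre-subsidy: 740/7 - (1/7)q = 49.75 + 0.25q gives q* = 1567/11 and p* = 939/11.
With the rebate, buyers effectively pay pb = ps − 13, where ps is the price sellers receive.
On the curves, pb = 740/7 - (1/7)q and ps = 49.75 + 0.25q; the wedge ps − pb = 13 gives 49.75 + 0.25q − (740/7 - (1/7)q) = 13, so q' = 1931/11.
Then pb = 740/7 − (1/7)·(1931/11) = 887/11 and ps = 49.75 + 0.25·(1931/11) = 1030/11.
Government outlay = subsidy × quantity = 13 × 1931/11 = 25103/11.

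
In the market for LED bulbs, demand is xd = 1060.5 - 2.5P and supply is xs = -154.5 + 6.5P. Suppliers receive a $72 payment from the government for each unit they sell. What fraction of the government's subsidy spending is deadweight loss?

DWL / government spending = 65/853

Pre-subsidy: 1060.5 - 2.5P = -154.5 + 6.5P gives P* = 135, x* = 723.
With the subsidy, sellers receive Ps = Pb + 72 for each unit, where Pb is the price buyers pay.
Supply in terms of Pb becomes xs = -154.5 + 6.5(Pb + 72) = 313.5 + 6.5Pb. Setting this equal to demand: 1060.5 - 2.5Pb = 313.5 + 6.5Pb, so Pb = 83.
Sellers receive Ps = 83 + 72 = 155; x' = 1060.5 − 2.5·83 = 853.
ΔCS = ½(723 + 853)(135 − 83) = 40976; ΔPS = ½(723 + 853)(155 − 135) = 15760.
Government spending = 72 × 853 = 61416.
DWL = ½ × 72 × (853 − 723) = 4680; fraction = 4680 / 61416 = 65/853.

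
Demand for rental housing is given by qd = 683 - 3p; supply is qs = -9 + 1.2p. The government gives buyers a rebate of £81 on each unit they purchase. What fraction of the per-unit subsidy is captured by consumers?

Consumer share = 2/7

Pre-subsidy: 683 - 3p = -9 + 1.2p gives p* = 3460/21, q* = 1321/7.
With the rebate, buyers effectively pay pb = ps − 81, where ps is the price sellers receive.
Demand in terms of ps becomes qd = 683 − 3(ps − 81) = 926 - 3ps. Setting this equal to supply: 926 - 3ps = -9 + 1.2ps, so ps = 4675/21.
Buyers pay pb = 4675/21 − 81 = 2974/21; q' = -9 + 1.2·(4675/21) = 1807/7.
Buyers' price falls by p* − pb = 3460/21 − 2974/21 = 162/7; sellers' price rises by ps − p* = 4675/21 − 3460/21 = 405/7.
So consumers capture (162/7)/81 = 2/7 of each unit of subsidy.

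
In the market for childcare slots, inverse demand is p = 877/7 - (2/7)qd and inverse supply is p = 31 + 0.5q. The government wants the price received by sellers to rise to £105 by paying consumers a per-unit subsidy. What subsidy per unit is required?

At a seller price of 105, quantity supplied is -62 + 2·105 = 148.
Buyers absorb 148 only when they pay pb = 877/7 − (2/7)·148 = 83.
s = ps − pb = 105 − 83 = 22.

Required subsidy s = £22 per unit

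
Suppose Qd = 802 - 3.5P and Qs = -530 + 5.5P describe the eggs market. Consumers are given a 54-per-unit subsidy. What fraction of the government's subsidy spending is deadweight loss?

DWL / government spending = 231/1598

Pre-subsidy: 802 - 3.5P = -530 + 5.5P gives P* = 148, Q* = 284.
With the rebate, buyers effectively pay Pb = Ps − 54, where Ps is the price sellers receive.
Demand in terms of Ps becomes Qd = 802 − 3.5(Ps − 54) = 991 - 3.5Ps. Setting this equal to supply: 991 - 3.5Ps = -530 + 5.5Ps, so Ps = 169.
Buyers pay Pb = 169 − 54 = 115; Q' = -530 + 5.5·169 = 399.5.
ΔCS = ½(284 + 399.5)(148 − 115) = 11277.75; ΔPS = ½(284 + 399.5)(169 − 148) = 7176.75.
Government spending = 54 × 399.5 = 21573.
DWL = ½ × 54 × (399.5 − 284) = 3118.5; fraction = 3118.5 / 21573 = 231/1598.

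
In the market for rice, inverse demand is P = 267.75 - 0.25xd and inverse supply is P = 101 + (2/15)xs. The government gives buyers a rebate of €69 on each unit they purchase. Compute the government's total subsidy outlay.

Pre-subsidy: 267.75 - 0.25x = 101 + (2/15)x gives x* = 435 and P* = 159.
With the rebate, buyers effectively pay Pb = Ps − 69, where Ps is the price sellers receive.
On the curves, Pb = 267.75 - 0.25x and Ps = 101 + (2/15)x; the wedge Ps − Pb = 69 gives 101 + (2/15)x − (267.75 - 0.25x) = 69, so x' = 615.
Then Pb = 267.75 − 0.25·615 = 114 and Ps = 101 + (2/15)·615 = 183.
Government outlay = subsidy × quantity = 69 × 615 = 42435.

Government cost = €42435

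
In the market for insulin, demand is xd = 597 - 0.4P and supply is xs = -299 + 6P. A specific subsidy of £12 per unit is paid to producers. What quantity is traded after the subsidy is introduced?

x' = 545.5

Pre-subsidy: 597 - 0.4P = -299 + 6P gives P* = 140, x* = 541.
With the subsidy, sellers receive Ps = Pb + 12 for each unit, where Pb is the price buyers pay.
Supply in terms of Pb becomes xs = -299 + 6(Pb + 12) = -227 + 6Pb. Setting this equal to demand: 597 - 0.4Pb = -227 + 6Pb, so Pb = 128.75.
Sellers receive Ps = 128.75 + 12 = 140.75; x' = 597 − 0.4·128.75 = 545.5.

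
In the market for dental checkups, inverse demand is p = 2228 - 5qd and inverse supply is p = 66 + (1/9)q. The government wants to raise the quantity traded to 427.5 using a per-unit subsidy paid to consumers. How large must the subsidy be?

At q = 427.5, from the demand curve buyers pay pb = 2228 − 5·427.5 = 90.5; from the supply curve sellers need ps = 66 + (1/9)·427.5 = 113.5.
The subsidy must fill the gap: s = ps − pb = 113.5 − 90.5 = 23.

Required subsidy s = 23 per unit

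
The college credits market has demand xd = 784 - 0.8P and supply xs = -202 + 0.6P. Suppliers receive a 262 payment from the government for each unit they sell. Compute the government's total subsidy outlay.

Government cost = 81324.8

Pre-subsidy: 784 - 0.8P = -202 + 0.6P gives P* = 4930/7, x* = 1544/7.
With the subsidy, sellers receive Ps = Pb + 262 for each unit, where Pb is the price buyers pay.
Supply in terms of Pb becomes xs = -202 + 0.6(Pb + 262) = -44.8 + 0.6Pb. Setting this equal to demand: 784 - 0.8Pb = -44.8 + 0.6Pb, so Pb = 592.
Sellers receive Ps = 592 + 262 = 854; x' = 784 − 0.8·592 = 310.4.
Government outlay = subsidy × quantity = 262 × 310.4 = 81324.8.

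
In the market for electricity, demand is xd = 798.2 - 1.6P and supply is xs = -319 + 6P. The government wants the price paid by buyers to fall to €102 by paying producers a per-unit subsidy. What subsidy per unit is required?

At a buyer price of 102, quantity demanded is 798.2 − 1.6·102 = 635.
Sellers supply 635 only when they receive Ps with -319 + 6·Ps = 635, i.e. Ps = 159.
s = Ps − Pb = 159 − 102 = 57.

Required subsidy s = €57 per unit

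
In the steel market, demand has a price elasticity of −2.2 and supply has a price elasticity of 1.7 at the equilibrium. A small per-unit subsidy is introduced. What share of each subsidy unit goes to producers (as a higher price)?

Producer share = 22/39

For a small subsidy around the equilibrium, the benefit split depends on the relative slopes, which at a point are proportional to the elasticities.
Buyer share = εs/(εs + |εd|) = 1.7/(1.7 + 2.2) = 17/39; seller share = |εd|/(εs + |εd|) = 22/39.
So producers capture 22/39 of the subsidy.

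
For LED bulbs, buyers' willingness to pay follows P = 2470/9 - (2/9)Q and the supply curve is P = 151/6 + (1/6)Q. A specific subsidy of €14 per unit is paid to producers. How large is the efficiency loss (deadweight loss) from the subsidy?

Deadweight loss = €252

Pre-subsidy: 2470/9 - (2/9)Q = 151/6 + (1/6)Q gives Q* = 641 and P* = 132.
With the subsidy, sellers receive Ps = Pb + 14 for each unit, where Pb is the price buyers pay.
On the curves, Pb = 2470/9 - (2/9)Q and Ps = 151/6 + (1/6)Q; the wedge Ps − Pb = 14 gives 151/6 + (1/6)Q − (2470/9 - (2/9)Q) = 14, so Q' = 677.
Then Pb = 2470/9 − (2/9)·677 = 124 and Ps = 151/6 + (1/6)·677 = 138.
The subsidy expands output by 677 − 641 = 36 past the efficient level; on those units the gap between marginal cost and willingness to pay runs from 0 up to 14.
DWL = ½ × 14 × 36 = 252.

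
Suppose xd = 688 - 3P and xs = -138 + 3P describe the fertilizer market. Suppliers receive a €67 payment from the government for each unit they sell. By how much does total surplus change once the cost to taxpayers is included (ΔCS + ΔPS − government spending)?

Pre-subsidy: 688 - 3P = -138 + 3P gives P* = 413/3, x* = 275.
With the subsidy, sellers receive Ps = Pb + 67 for each unit, where Pb is the price buyers pay.
Supply in terms of Pb becomes xs = -138 + 3(Pb + 67) = 63 + 3Pb. Setting this equal to demand: 688 - 3Pb = 63 + 3Pb, so Pb = 625/6.
Sellers receive Ps = 625/6 + 67 = 1027/6; x' = 688 − 3·(625/6) = 375.5.
ΔCS = ½(275 + 375.5)(413/3 − 625/6) = 10895.875; ΔPS = ½(275 + 375.5)(1027/6 − 413/3) = 10895.875.
Government spending = 67 × 375.5 = 25158.5.
Net change = 10895.875 + 10895.875 − 25158.5 = -3366.75. The loss equals the DWL triangle ½·67·100.5.

Net change in total surplus = -€3366.75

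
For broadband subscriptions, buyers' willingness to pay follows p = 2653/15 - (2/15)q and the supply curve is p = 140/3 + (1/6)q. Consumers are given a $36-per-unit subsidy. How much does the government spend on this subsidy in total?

Pre-subsidy: 2653/15 - (2/15)q = 140/3 + (1/6)q gives q* = 434 and p* = 119.
With the rebate, buyers effectively pay pb = ps − 36, where ps is the price sellers receive.
On the curves, pb = 2653/15 - (2/15)q and ps = 140/3 + (1/6)q; the wedge ps − pb = 36 gives 140/3 + (1/6)q − (2653/15 - (2/15)q) = 36, so q' = 554.
Then pb = 2653/15 − (2/15)·554 = 103 and ps = 140/3 + (1/6)·554 = 139.
Government outlay = subsidy × quantity = 36 × 554 = 19944.

Government cost = $19944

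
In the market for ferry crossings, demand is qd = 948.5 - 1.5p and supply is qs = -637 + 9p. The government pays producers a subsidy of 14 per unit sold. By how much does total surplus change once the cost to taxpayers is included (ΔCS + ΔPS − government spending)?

Pre-subsidy: 948.5 - 1.5p = -637 + 9p gives p* = 151, q* = 722.
With the subsidy, sellers receive ps = pb + 14 for each unit, where pb is the price buyers pay.
Supply in terms of pb becomes qs = -637 + 9(pb + 14) = -511 + 9pb. Setting this equal to demand: 948.5 - 1.5pb = -511 + 9pb, so pb = 139.
Sellers receive ps = 139 + 14 = 153; q' = 948.5 − 1.5·139 = 740.
ΔCS = ½(722 + 740)(151 − 139) = 8772; ΔPS = ½(722 + 740)(153 − 151) = 1462.
Government spending = 14 × 740 = 10360.
Net change = 8772 + 1462 − 10360 = -126. The loss equals the DWL triangle ½·14·18.

Net change in total surplus = -126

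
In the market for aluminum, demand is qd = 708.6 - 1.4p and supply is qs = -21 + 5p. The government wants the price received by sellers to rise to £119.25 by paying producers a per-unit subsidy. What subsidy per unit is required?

At a seller price of 119.25, quantity supplied is -21 + 5·119.25 = 575.25.
Buyers absorb 575.25 only when they pay pb with 708.6 − 1.4·pb = 575.25, i.e. pb = 95.25.
s = ps − pb = 119.25 − 95.25 = 24.

Required subsidy s = £24 per unit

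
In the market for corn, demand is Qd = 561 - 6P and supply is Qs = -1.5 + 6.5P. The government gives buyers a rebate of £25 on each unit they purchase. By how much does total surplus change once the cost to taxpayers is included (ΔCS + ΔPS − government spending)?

Net change in total surplus = -£975

Pre-subsidy: 561 - 6P = -1.5 + 6.5P gives P* = 45, Q* = 291.
With the rebate, buyers effectively pay Pb = Ps − 25, where Ps is the price sellers receive.
Demand in terms of Ps becomes Qd = 561 − 6(Ps − 25) = 711 - 6Ps. Setting this equal to supply: 711 - 6Ps = -1.5 + 6.5Ps, so Ps = 57.
Buyers pay Pb = 57 − 25 = 32; Q' = -1.5 + 6.5·57 = 369.
ΔCS = ½(291 + 369)(45 − 32) = 4290; ΔPS = ½(291 + 369)(57 − 45) = 3960.
Government spending = 25 × 369 = 9225.
Net change = 4290 + 3960 − 9225 = -975. The loss equals the DWL triangle ½·25·78.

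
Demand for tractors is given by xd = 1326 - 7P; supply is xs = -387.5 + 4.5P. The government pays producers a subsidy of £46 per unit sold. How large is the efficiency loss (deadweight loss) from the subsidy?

Deadweight loss = £2898

Pre-subsidy: 1326 - 7P = -387.5 + 4.5P gives P* = 149, x* = 283.
With the subsidy, sellers receive Ps = Pb + 46 for each unit, where Pb is the price buyers pay.
Supply in terms of Pb becomes xs = -387.5 + 4.5(Pb + 46) = -180.5 + 4.5Pb. Setting this equal to demand: 1326 - 7Pb = -180.5 + 4.5Pb, so Pb = 131.
Sellers receive Ps = 131 + 46 = 177; x' = 1326 − 7·131 = 409.
The subsidy expands output by 409 − 283 = 126 past the efficient level; on those units the gap between marginal cost and willingness to pay runs from 0 up to 46.
DWL = ½ × 46 × 126 = 2898.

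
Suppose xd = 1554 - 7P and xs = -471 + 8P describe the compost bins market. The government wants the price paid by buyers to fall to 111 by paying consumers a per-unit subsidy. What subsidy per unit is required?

Required subsidy s = 45 per unit

At a buyer price of 111, quantity demanded is 1554 − 7·111 = 777.
Sellers supply 777 only when they receive Ps with -471 + 8·Ps = 777, i.e. Ps = 156.
s = Ps − Pb = 156 − 111 = 45.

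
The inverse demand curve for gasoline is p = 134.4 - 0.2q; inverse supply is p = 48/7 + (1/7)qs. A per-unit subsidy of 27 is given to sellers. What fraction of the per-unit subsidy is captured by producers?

Producer share = 5/12

Pre-subsidy: 134.4 - 0.2q = 48/7 + (1/7)q gives q* = 372 and p* = 60.
With the subsidy, sellers receive ps = pb + 27 for each unit, where pb is the price buyers pay.
On the curves, pb = 134.4 - 0.2q and ps = 48/7 + (1/7)q; the wedge ps − pb = 27 gives 48/7 + (1/7)q − (134.4 - 0.2q) = 27, so q' = 450.75.
Then pb = 134.4 − 0.2·450.75 = 44.25 and ps = 48/7 + (1/7)·450.75 = 71.25.
Buyers' price falls by p* − pb = 60 − 44.25 = 15.75; sellers' price rises by ps − p* = 71.25 − 60 = 11.25.
So producers capture 11.25/27 = 5/12 of each unit of subsidy.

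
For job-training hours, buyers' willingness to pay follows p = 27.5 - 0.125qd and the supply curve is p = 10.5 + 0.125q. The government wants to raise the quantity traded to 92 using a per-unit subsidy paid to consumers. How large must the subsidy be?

At q = 92, from the demand curve buyers pay pb = 27.5 − 0.125·92 = 16; from the supply curve sellers need ps = 10.5 + 0.125·92 = 22.
The subsidy must fill the gap: s = ps − pb = 22 − 16 = 6.

Required subsidy s = 6 per unit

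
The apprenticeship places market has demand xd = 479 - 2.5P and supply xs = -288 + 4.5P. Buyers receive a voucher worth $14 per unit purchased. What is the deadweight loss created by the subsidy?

Pre-subsidy: 479 - 2.5P = -288 + 4.5P gives P* = 767/7, x* = 2871/14.
With the rebate, buyers effectively pay Pb = Ps − 14, where Ps is the price sellers receive.
Demand in terms of Ps becomes xd = 479 − 2.5(Ps − 14) = 514 - 2.5Ps. Setting this equal to supply: 514 - 2.5Ps = -288 + 4.5Ps, so Ps = 802/7.
Buyers pay Pb = 802/7 − 14 = 704/7; x' = -288 + 4.5·(802/7) = 1593/7.
The subsidy expands output by 1593/7 − 2871/14 = 22.5 past the efficient level; on those units the gap between marginal cost and willingness to pay runs from 0 up to 14.
DWL = ½ × 14 × 22.5 = 157.5.

Deadweight loss = $157.5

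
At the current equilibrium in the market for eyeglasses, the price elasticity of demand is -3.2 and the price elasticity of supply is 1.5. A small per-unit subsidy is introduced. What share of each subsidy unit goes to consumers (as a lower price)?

For a small subsidy around the equilibrium, the benefit split depends on the relative slopes, which at a point are proportional to the elasticities.
Buyer share = εs/(εs + |εd|) = 1.5/(1.5 + 3.2) = 15/47; seller share = |εd|/(εs + |εd|) = 32/47.

Consumer share = 15/47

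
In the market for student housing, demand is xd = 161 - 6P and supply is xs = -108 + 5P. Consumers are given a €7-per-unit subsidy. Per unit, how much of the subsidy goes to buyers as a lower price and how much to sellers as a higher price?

Buyers gain 35/11 per unit; sellers gain 42/11 per unit

Pre-subsidy: 161 - 6P = -108 + 5P gives P* = 269/11, x* = 157/11.
With the rebate, buyers effectively pay Pb = Ps − 7, where Ps is the price sellers receive.
Demand in terms of Ps becomes xd = 161 − 6(Ps − 7) = 203 - 6Ps. Setting this equal to supply: 203 - 6Ps = -108 + 5Ps, so Ps = 311/11.
Buyers pay Pb = 311/11 − 7 = 234/11; x' = -108 + 5·(311/11) = 367/11.
Buyers' price falls by P* − Pb = 269/11 − 234/11 = 35/11; sellers' price rises by Ps − P* = 311/11 − 269/11 = 42/11.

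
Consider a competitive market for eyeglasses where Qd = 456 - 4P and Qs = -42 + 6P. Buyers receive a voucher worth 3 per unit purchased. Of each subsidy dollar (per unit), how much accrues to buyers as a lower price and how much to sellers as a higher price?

Pre-subsidy: 456 - 4P = -42 + 6P gives P* = 49.8, Q* = 256.8.
With the rebate, buyers effectively pay Pb = Ps − 3, where Ps is the price sellers receive.
Demand in terms of Ps becomes Qd = 456 − 4(Ps − 3) = 468 - 4Ps. Setting this equal to supply: 468 - 4Ps = -42 + 6Ps, so Ps = 51.
Buyers pay Pb = 51 − 3 = 48; Q' = -42 + 6·51 = 264.
Buyers' price falls by P* − Pb = 49.8 − 48 = 1.8; sellers' price rises by Ps − P* = 51 − 49.8 = 1.2.

Buyers gain 1.8 per unit; sellers gain 1.2 per unit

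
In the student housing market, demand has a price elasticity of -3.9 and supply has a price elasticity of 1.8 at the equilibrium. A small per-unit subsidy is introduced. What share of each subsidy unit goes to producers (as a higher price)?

For a small subsidy around the equilibrium, the benefit split depends on the relative slopes, which at a point are proportional to the elasticities.
Buyer share = εs/(εs + |εd|) = 1.8/(1.8 + 3.9) = 6/19; seller share = |εd|/(εs + |εd|) = 13/19.
So producers capture 13/19 of the subsidy.

Producer share = 13/19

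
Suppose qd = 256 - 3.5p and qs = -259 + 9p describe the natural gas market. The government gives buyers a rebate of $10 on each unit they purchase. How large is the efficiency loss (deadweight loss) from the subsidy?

Pre-subsidy: 256 - 3.5p = -259 + 9p gives p* = 41.2, q* = 111.8.
With the rebate, buyers effectively pay pb = ps − 10, where ps is the price sellers receive.
Demand in terms of ps becomes qd = 256 − 3.5(ps − 10) = 291 - 3.5ps. Setting this equal to supply: 291 - 3.5ps = -259 + 9ps, so ps = 44.
Buyers pay pb = 44 − 10 = 34; q' = -259 + 9·44 = 137.
The subsidy expands output by 137 − 111.8 = 25.2 past the efficient level; on those units the gap between marginal cost and willingness to pay runs from 0 up to 10.
DWL = ½ × 10 × 25.2 = 126.

Deadweight loss = $126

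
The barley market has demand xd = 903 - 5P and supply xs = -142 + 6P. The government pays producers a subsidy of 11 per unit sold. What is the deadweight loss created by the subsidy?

Deadweight loss = 165

Pre-subsidy: 903 - 5P = -142 + 6P gives P* = 95, x* = 428.
With the subsidy, sellers receive Ps = Pb + 11 for each unit, where Pb is the price buyers pay.
Supply in terms of Pb becomes xs = -142 + 6(Pb + 11) = -76 + 6Pb. Setting this equal to demand: 903 - 5Pb = -76 + 6Pb, so Pb = 89.
Sellers receive Ps = 89 + 11 = 100; x' = 903 − 5·89 = 458.
The subsidy expands output by 458 − 428 = 30 past the efficient level; on those units the gap between marginal cost and willingness to pay runs from 0 up to 11.
DWL = ½ × 11 × 30 = 165.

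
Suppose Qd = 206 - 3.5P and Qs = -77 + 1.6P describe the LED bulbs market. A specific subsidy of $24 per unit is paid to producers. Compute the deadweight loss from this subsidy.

Deadweight loss = 5376/17

Pre-subsidy: 206 - 3.5P = -77 + 1.6P gives P* = 2830/51, Q* = 601/51.
With the subsidy, sellers receive Ps = Pb + 24 for each unit, where Pb is the price buyers pay.
Supply in terms of Pb becomes Qs = -77 + 1.6(Pb + 24) = -38.6 + 1.6Pb. Setting this equal to demand: 206 - 3.5Pb = -38.6 + 1.6Pb, so Pb = 2446/51.
Sellers receive Ps = 2446/51 + 24 = 3670/51; Q' = 206 − 3.5·(2446/51) = 1945/51.
The subsidy expands output by 1945/51 − 601/51 = 448/17 past the efficient level; on those units the gap between marginal cost and willingness to pay runs from 0 up to 24.
DWL = ½ × 24 × 448/17 = 5376/17.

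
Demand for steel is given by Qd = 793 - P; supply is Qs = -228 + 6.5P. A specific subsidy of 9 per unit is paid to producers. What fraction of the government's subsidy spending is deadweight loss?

Pre-subsidy: 793 - P = -228 + 6.5P gives P* = 2042/15, Q* = 9853/15.
With the subsidy, sellers receive Ps = Pb + 9 for each unit, where Pb is the price buyers pay.
Supply in terms of Pb becomes Qs = -228 + 6.5(Pb + 9) = -169.5 + 6.5Pb. Setting this equal to demand: 793 - Pb = -169.5 + 6.5Pb, so Pb = 385/3.
Sellers receive Ps = 385/3 + 9 = 412/3; Q' = 793 − 1·(385/3) = 1994/3.
ΔCS = ½(9853/15 + 1994/3)(2042/15 − 385/3) = 5153.98; ΔPS = ½(9853/15 + 1994/3)(412/3 − 2042/15) = 792.92.
Government spending = 9 × 1994/3 = 5982.
DWL = ½ × 9 × (1994/3 − 9853/15) = 35.1; fraction = 35.1 / 5982 = 117/19940.

DWL / government spending = 117/19940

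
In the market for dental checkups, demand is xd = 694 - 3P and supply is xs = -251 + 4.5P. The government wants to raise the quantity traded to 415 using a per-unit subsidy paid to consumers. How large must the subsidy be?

At x = 415, invert demand for the buyer price: Pb = (694 − 415)/3 = 93; invert supply for the seller price: Ps = (415 − (-251))/4.5 = 148.
The subsidy must fill the gap: s = Ps − Pb = 148 − 93 = 55.

Required subsidy s = 55 per unit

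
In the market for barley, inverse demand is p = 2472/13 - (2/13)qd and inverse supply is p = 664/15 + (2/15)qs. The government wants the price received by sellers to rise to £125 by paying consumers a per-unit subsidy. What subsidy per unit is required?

Required subsidy s = £28 per unit

At a seller price of 125, quantity supplied is -332 + 7.5·125 = 605.5.
Buyers absorb 605.5 only when they pay pb = 2472/13 − (2/13)·605.5 = 97.
s = ps − pb = 125 − 97 = 28.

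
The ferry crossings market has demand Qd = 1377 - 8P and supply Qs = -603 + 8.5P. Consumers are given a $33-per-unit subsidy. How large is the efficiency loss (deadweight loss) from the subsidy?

Pre-subsidy: 1377 - 8P = -603 + 8.5P gives P* = 120, Q* = 417.
With the rebate, buyers effectively pay Pb = Ps − 33, where Ps is the price sellers receive.
Demand in terms of Ps becomes Qd = 1377 − 8(Ps − 33) = 1641 - 8Ps. Setting this equal to supply: 1641 - 8Ps = -603 + 8.5Ps, so Ps = 136.
Buyers pay Pb = 136 − 33 = 103; Q' = -603 + 8.5·136 = 553.
The subsidy expands output by 553 − 417 = 136 past the efficient level; on those units the gap between marginal cost and willingness to pay runs from 0 up to 33.
DWL = ½ × 33 × 136 = 2244.

Deadweight loss = $2244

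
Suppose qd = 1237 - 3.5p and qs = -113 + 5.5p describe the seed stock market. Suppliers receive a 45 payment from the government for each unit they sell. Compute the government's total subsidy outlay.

Government cost = 36371.25

Pre-subsidy: 1237 - 3.5p = -113 + 5.5p gives p* = 150, q* = 712.
With the subsidy, sellers receive ps = pb + 45 for each unit, where pb is the price buyers pay.
Supply in terms of pb becomes qs = -113 + 5.5(pb + 45) = 134.5 + 5.5pb. Setting this equal to demand: 1237 - 3.5pb = 134.5 + 5.5pb, so pb = 122.5.
Sellers receive ps = 122.5 + 45 = 167.5; q' = 1237 − 3.5·122.5 = 808.25.
Government outlay = subsidy × quantity = 45 × 808.25 = 36371.25.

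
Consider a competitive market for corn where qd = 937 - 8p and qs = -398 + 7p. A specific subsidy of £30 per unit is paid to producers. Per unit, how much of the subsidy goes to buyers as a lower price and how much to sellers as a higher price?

Buyers gain £14 per unit; sellers gain £16 per unit

Pre-subsidy: 937 - 8p = -398 + 7p gives p* = 89, q* = 225.
With the subsidy, sellers receive ps = pb + 30 for each unit, where pb is the price buyers pay.
Supply in terms of pb becomes qs = -398 + 7(pb + 30) = -188 + 7pb. Setting this equal to demand: 937 - 8pb = -188 + 7pb, so pb = 75.
Sellers receive ps = 75 + 30 = 105; q' = 937 − 8·75 = 337.
Buyers' price falls by p* − pb = 89 − 75 = 14; sellers' price rises by ps − p* = 105 − 89 = 16.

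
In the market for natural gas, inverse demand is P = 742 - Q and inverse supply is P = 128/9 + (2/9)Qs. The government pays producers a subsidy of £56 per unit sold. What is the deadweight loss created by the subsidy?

Pre-subsidy: 742 - Q = 128/9 + (2/9)Q gives Q* = 6550/11 and P* = 1612/11.
With the subsidy, sellers receive Ps = Pb + 56 for each unit, where Pb is the price buyers pay.
On the curves, Pb = 742 - Q and Ps = 128/9 + (2/9)Q; the wedge Ps − Pb = 56 gives 128/9 + (2/9)Q − (742 - Q) = 56, so Q' = 7054/11.
Then Pb = 742 − 1·(7054/11) = 1108/11 and Ps = 128/9 + (2/9)·(7054/11) = 1724/11.
The subsidy expands output by 7054/11 − 6550/11 = 504/11 past the efficient level; on those units the gap between marginal cost and willingness to pay runs from 0 up to 56.
DWL = ½ × 56 × 504/11 = 14112/11.

Deadweight loss = 14112/11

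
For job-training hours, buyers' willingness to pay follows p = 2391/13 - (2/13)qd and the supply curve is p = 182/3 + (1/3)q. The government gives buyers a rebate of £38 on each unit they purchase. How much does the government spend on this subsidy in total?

Government cost = £12578

Pre-subsidy: 2391/13 - (2/13)q = 182/3 + (1/3)q gives q* = 253 and p* = 145.
With the rebate, buyers effectively pay pb = ps − 38, where ps is the price sellers receive.
On the curves, pb = 2391/13 - (2/13)q and ps = 182/3 + (1/3)q; the wedge ps − pb = 38 gives 182/3 + (1/3)q − (2391/13 - (2/13)q) = 38, so q' = 331.
Then pb = 2391/13 − (2/13)·331 = 133 and ps = 182/3 + (1/3)·331 = 171.
Government outlay = subsidy × quantity = 38 × 331 = 12578.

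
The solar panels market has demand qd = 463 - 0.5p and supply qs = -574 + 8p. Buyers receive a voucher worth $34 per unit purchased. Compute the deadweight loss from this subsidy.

Pre-subsidy: 463 - 0.5p = -574 + 8p gives p* = 122, q* = 402.
With the rebate, buyers effectively pay pb = ps − 34, where ps is the price sellers receive.
Demand in terms of ps becomes qd = 463 − 0.5(ps − 34) = 480 - 0.5ps. Setting this equal to supply: 480 - 0.5ps = -574 + 8ps, so ps = 124.
Buyers pay pb = 124 − 34 = 90; q' = -574 + 8·124 = 418.
The subsidy expands output by 418 − 402 = 16 past the efficient level; on those units the gap between marginal cost and willingness to pay runs from 0 up to 34.
DWL = ½ × 34 × 16 = 272.

Deadweight loss = $272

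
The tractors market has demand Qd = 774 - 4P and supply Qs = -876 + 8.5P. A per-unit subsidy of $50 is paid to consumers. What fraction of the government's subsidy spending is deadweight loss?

DWL / government spending = 34/191

Pre-subsidy: 774 - 4P = -876 + 8.5P gives P* = 132, Q* = 246.
With the rebate, buyers effectively pay Pb = Ps − 50, where Ps is the price sellers receive.
Demand in terms of Ps becomes Qd = 774 − 4(Ps − 50) = 974 - 4Ps. Setting this equal to supply: 974 - 4Ps = -876 + 8.5Ps, so Ps = 148.
Buyers pay Pb = 148 − 50 = 98; Q' = -876 + 8.5·148 = 382.
ΔCS = ½(246 + 382)(132 − 98) = 10676; ΔPS = ½(246 + 382)(148 − 132) = 5024.
Government spending = 50 × 382 = 19100.
DWL = ½ × 50 × (382 − 246) = 3400; fraction = 3400 / 19100 = 34/191.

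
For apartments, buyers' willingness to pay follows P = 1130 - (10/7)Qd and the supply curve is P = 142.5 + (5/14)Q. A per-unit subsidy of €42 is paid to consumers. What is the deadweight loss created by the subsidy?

Pre-subsidy: 1130 - (10/7)Q = 142.5 + (5/14)Q gives Q* = 553 and P* = 340.
With the rebate, buyers effectively pay Pb = Ps − 42, where Ps is the price sellers receive.
On the curves, Pb = 1130 - (10/7)Q and Ps = 142.5 + (5/14)Q; the wedge Ps − Pb = 42 gives 142.5 + (5/14)Q − (1130 - (10/7)Q) = 42, so Q' = 576.52.
Then Pb = 1130 − (10/7)·576.52 = 306.4 and Ps = 142.5 + (5/14)·576.52 = 348.4.
The subsidy expands output by 576.52 − 553 = 23.52 past the efficient level; on those units the gap between marginal cost and willingness to pay runs from 0 up to 42.
DWL = ½ × 42 × 23.52 = 493.92.

Deadweight loss = €493.92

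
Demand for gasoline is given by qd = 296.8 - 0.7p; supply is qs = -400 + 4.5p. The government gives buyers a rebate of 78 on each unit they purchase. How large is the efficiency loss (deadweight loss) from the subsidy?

Pre-subsidy: 296.8 - 0.7p = -400 + 4.5p gives p* = 134, q* = 203.
With the rebate, buyers effectively pay pb = ps − 78, where ps is the price sellers receive.
Demand in terms of ps becomes qd = 296.8 − 0.7(ps − 78) = 351.4 - 0.7ps. Setting this equal to supply: 351.4 - 0.7ps = -400 + 4.5ps, so ps = 144.5.
Buyers pay pb = 144.5 − 78 = 66.5; q' = -400 + 4.5·144.5 = 250.25.
The subsidy expands output by 250.25 − 203 = 47.25 past the efficient level; on those units the gap between marginal cost and willingness to pay runs from 0 up to 78.
DWL = ½ × 78 × 47.25 = 1842.75.

Deadweight loss = 1842.75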